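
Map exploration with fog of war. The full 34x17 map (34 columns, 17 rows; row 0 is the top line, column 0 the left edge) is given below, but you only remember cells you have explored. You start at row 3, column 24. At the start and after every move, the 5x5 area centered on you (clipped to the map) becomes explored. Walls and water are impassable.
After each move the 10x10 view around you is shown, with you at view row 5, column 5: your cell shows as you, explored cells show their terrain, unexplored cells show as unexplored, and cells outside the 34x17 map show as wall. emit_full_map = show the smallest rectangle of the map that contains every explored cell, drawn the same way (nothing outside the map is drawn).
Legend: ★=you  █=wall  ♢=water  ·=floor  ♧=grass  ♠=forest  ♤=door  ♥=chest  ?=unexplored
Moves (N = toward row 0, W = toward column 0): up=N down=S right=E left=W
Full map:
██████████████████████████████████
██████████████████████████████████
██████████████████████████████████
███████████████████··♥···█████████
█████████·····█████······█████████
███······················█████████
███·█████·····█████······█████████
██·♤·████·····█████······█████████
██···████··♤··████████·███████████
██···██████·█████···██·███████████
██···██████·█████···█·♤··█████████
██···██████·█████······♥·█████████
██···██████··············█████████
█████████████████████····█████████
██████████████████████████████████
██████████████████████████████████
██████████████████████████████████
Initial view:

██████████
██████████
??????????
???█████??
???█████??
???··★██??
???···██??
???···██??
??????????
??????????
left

██████████
██████████
??????????
???██████?
???██████?
???♥·★·██?
???····██?
???····██?
??????????
??????????

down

██████████
??????????
???██████?
???██████?
???♥···██?
???··★·██?
???····██?
???····█??
??????????
??????????

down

??????????
???██████?
???██████?
???♥···██?
???····██?
???··★·██?
???····█??
???····█??
??????????
??????????

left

??????????
????██████
????██████
???·♥···██
???·····██
???··★··██
???·····█?
???·····█?
??????????
??????????

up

██████████
??????????
????██████
???███████
???·♥···██
???··★··██
???·····██
???·····█?
???·····█?
??????????

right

██████████
??????????
???██████?
??███████?
??·♥···██?
??···★·██?
??·····██?
??·····█??
??·····█??
??????????

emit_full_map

?██████
███████
·♥···██
···★·██
·····██
·····█?
·····█?

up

██████████
██████████
??????????
???██████?
??███████?
??·♥·★·██?
??·····██?
??·····██?
??·····█??
??·····█??

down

██████████
??????????
???██████?
??███████?
??·♥···██?
??···★·██?
??·····██?
??·····█??
??·····█??
??????????

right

██████████
??????????
??██████??
?███████??
?·♥···██??
?····★██??
?·····██??
?·····██??
?·····█???
??????????

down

??????????
??██████??
?███████??
?·♥···██??
?·····██??
?····★██??
?·····██??
?·····██??
??????????
??????????

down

??██████??
?███████??
?·♥···██??
?·····██??
?·····██??
?····★██??
?·····██??
???·████??
??????????
??????????

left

???██████?
??███████?
??·♥···██?
??·····██?
??·····██?
??···★·██?
??·····██?
???█·████?
??????????
??????????

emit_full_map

?██████
███████
·♥···██
·····██
·····██
···★·██
·····██
?█·████

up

??????????
???██████?
??███████?
??·♥···██?
??·····██?
??···★·██?
??·····██?
??·····██?
???█·████?
??????????

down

???██████?
??███████?
??·♥···██?
??·····██?
??·····██?
??···★·██?
??·····██?
???█·████?
??????????
??????????

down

??███████?
??·♥···██?
??·····██?
??·····██?
??·····██?
??···★·██?
???█·████?
???█·███??
??????????
??????????

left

???███████
???·♥···██
???·····██
???·····██
???·····██
???··★··██
???██·████
???██·███?
??????????
??????????

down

???·♥···██
???·····██
???·····██
???·····██
???·····██
???██★████
???██·███?
???█·♤··??
??????????
??????????

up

???███████
???·♥···██
???·····██
???·····██
???·····██
???··★··██
???██·████
???██·███?
???█·♤··??
??????????

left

????██████
????·♥···█
????·····█
???······█
???······█
???··★···█
???███·███
???·██·███
????█·♤··?
??????????

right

???███████
???·♥···██
???·····██
??······██
??······██
??···★··██
??███·████
??·██·███?
???█·♤··??
??????????

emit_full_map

??██████
?███████
?·♥···██
?·····██
······██
······██
···★··██
███·████
·██·███?
?█·♤··??

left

????██████
????·♥···█
????·····█
???······█
???······█
???··★···█
???███·███
???·██·███
????█·♤··?
??????????

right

???███████
???·♥···██
???·····██
??······██
??······██
??···★··██
??███·████
??·██·███?
???█·♤··??
??????????


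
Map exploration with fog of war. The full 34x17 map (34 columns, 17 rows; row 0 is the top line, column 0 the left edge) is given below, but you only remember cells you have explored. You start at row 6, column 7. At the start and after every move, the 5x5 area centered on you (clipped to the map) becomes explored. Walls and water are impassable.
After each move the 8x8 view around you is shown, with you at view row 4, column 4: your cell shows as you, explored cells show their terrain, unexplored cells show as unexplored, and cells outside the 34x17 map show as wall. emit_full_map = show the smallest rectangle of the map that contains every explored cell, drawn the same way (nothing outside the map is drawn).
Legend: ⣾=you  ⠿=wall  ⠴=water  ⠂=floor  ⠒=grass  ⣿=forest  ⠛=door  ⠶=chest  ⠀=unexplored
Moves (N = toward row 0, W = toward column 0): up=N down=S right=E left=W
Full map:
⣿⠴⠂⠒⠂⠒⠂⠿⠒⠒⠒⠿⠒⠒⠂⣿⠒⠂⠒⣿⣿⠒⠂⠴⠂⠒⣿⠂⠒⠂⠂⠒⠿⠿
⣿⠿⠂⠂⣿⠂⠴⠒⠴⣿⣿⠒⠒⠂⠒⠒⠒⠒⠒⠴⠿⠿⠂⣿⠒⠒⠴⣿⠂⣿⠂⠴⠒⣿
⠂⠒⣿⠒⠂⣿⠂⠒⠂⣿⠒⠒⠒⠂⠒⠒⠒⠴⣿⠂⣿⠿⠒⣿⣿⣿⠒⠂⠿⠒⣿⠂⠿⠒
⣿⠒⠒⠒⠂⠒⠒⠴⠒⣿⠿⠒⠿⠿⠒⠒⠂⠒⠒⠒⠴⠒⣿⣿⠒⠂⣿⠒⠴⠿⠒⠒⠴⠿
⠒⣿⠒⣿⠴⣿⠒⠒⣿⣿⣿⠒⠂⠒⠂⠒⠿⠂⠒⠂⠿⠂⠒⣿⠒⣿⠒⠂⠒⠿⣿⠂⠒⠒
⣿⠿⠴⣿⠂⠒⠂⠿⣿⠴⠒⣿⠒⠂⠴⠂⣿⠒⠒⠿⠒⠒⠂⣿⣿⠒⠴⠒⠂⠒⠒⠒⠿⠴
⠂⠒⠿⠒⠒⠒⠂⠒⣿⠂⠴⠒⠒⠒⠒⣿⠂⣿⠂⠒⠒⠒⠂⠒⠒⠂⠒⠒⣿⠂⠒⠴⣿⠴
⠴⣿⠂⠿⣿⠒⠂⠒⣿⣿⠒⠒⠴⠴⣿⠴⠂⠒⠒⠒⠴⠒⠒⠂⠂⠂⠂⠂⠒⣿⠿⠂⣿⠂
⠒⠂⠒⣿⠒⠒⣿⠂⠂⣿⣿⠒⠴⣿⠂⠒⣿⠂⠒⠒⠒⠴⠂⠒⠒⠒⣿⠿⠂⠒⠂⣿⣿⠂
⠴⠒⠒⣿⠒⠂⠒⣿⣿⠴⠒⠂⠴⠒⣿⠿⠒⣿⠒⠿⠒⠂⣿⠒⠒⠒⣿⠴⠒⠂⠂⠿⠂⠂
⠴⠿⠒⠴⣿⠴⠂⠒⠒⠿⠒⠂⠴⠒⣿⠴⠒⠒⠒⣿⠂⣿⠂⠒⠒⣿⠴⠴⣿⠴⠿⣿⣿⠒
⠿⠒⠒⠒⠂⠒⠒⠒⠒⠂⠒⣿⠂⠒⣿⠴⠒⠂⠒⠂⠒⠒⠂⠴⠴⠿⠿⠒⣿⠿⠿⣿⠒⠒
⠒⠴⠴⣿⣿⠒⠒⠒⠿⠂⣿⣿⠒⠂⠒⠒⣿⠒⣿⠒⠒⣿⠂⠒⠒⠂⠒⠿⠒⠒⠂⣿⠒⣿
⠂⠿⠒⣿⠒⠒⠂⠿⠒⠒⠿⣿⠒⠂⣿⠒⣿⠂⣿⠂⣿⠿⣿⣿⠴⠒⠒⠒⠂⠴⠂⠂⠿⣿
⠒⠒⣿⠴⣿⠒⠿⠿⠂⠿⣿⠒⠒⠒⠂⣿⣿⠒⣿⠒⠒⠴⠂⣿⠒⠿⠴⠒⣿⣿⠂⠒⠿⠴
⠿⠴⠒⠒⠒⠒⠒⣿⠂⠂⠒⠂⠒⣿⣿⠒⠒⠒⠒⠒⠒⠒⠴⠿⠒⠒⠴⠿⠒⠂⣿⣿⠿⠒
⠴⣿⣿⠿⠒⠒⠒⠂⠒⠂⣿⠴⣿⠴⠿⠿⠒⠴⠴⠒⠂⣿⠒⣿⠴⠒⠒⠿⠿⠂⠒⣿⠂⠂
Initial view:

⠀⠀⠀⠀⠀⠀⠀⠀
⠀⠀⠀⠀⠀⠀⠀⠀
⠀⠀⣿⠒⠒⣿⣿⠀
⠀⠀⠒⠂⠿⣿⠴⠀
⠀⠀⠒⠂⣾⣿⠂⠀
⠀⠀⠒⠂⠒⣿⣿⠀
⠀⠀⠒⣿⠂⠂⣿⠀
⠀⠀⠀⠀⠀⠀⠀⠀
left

⠀⠀⠀⠀⠀⠀⠀⠀
⠀⠀⠀⠀⠀⠀⠀⠀
⠀⠀⠴⣿⠒⠒⣿⣿
⠀⠀⠂⠒⠂⠿⣿⠴
⠀⠀⠒⠒⣾⠒⣿⠂
⠀⠀⣿⠒⠂⠒⣿⣿
⠀⠀⠒⠒⣿⠂⠂⣿
⠀⠀⠀⠀⠀⠀⠀⠀

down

⠀⠀⠀⠀⠀⠀⠀⠀
⠀⠀⠴⣿⠒⠒⣿⣿
⠀⠀⠂⠒⠂⠿⣿⠴
⠀⠀⠒⠒⠂⠒⣿⠂
⠀⠀⣿⠒⣾⠒⣿⣿
⠀⠀⠒⠒⣿⠂⠂⣿
⠀⠀⠒⠂⠒⣿⣿⠀
⠀⠀⠀⠀⠀⠀⠀⠀

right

⠀⠀⠀⠀⠀⠀⠀⠀
⠀⠴⣿⠒⠒⣿⣿⠀
⠀⠂⠒⠂⠿⣿⠴⠀
⠀⠒⠒⠂⠒⣿⠂⠀
⠀⣿⠒⠂⣾⣿⣿⠀
⠀⠒⠒⣿⠂⠂⣿⠀
⠀⠒⠂⠒⣿⣿⠴⠀
⠀⠀⠀⠀⠀⠀⠀⠀

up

⠀⠀⠀⠀⠀⠀⠀⠀
⠀⠀⠀⠀⠀⠀⠀⠀
⠀⠴⣿⠒⠒⣿⣿⠀
⠀⠂⠒⠂⠿⣿⠴⠀
⠀⠒⠒⠂⣾⣿⠂⠀
⠀⣿⠒⠂⠒⣿⣿⠀
⠀⠒⠒⣿⠂⠂⣿⠀
⠀⠒⠂⠒⣿⣿⠴⠀

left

⠀⠀⠀⠀⠀⠀⠀⠀
⠀⠀⠀⠀⠀⠀⠀⠀
⠀⠀⠴⣿⠒⠒⣿⣿
⠀⠀⠂⠒⠂⠿⣿⠴
⠀⠀⠒⠒⣾⠒⣿⠂
⠀⠀⣿⠒⠂⠒⣿⣿
⠀⠀⠒⠒⣿⠂⠂⣿
⠀⠀⠒⠂⠒⣿⣿⠴

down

⠀⠀⠀⠀⠀⠀⠀⠀
⠀⠀⠴⣿⠒⠒⣿⣿
⠀⠀⠂⠒⠂⠿⣿⠴
⠀⠀⠒⠒⠂⠒⣿⠂
⠀⠀⣿⠒⣾⠒⣿⣿
⠀⠀⠒⠒⣿⠂⠂⣿
⠀⠀⠒⠂⠒⣿⣿⠴
⠀⠀⠀⠀⠀⠀⠀⠀

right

⠀⠀⠀⠀⠀⠀⠀⠀
⠀⠴⣿⠒⠒⣿⣿⠀
⠀⠂⠒⠂⠿⣿⠴⠀
⠀⠒⠒⠂⠒⣿⠂⠀
⠀⣿⠒⠂⣾⣿⣿⠀
⠀⠒⠒⣿⠂⠂⣿⠀
⠀⠒⠂⠒⣿⣿⠴⠀
⠀⠀⠀⠀⠀⠀⠀⠀

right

⠀⠀⠀⠀⠀⠀⠀⠀
⠴⣿⠒⠒⣿⣿⠀⠀
⠂⠒⠂⠿⣿⠴⠒⠀
⠒⠒⠂⠒⣿⠂⠴⠀
⣿⠒⠂⠒⣾⣿⠒⠀
⠒⠒⣿⠂⠂⣿⣿⠀
⠒⠂⠒⣿⣿⠴⠒⠀
⠀⠀⠀⠀⠀⠀⠀⠀

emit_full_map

⠴⣿⠒⠒⣿⣿⠀
⠂⠒⠂⠿⣿⠴⠒
⠒⠒⠂⠒⣿⠂⠴
⣿⠒⠂⠒⣾⣿⠒
⠒⠒⣿⠂⠂⣿⣿
⠒⠂⠒⣿⣿⠴⠒

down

⠴⣿⠒⠒⣿⣿⠀⠀
⠂⠒⠂⠿⣿⠴⠒⠀
⠒⠒⠂⠒⣿⠂⠴⠀
⣿⠒⠂⠒⣿⣿⠒⠀
⠒⠒⣿⠂⣾⣿⣿⠀
⠒⠂⠒⣿⣿⠴⠒⠀
⠀⠀⠂⠒⠒⠿⠒⠀
⠀⠀⠀⠀⠀⠀⠀⠀

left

⠀⠴⣿⠒⠒⣿⣿⠀
⠀⠂⠒⠂⠿⣿⠴⠒
⠀⠒⠒⠂⠒⣿⠂⠴
⠀⣿⠒⠂⠒⣿⣿⠒
⠀⠒⠒⣿⣾⠂⣿⣿
⠀⠒⠂⠒⣿⣿⠴⠒
⠀⠀⠴⠂⠒⠒⠿⠒
⠀⠀⠀⠀⠀⠀⠀⠀

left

⠀⠀⠴⣿⠒⠒⣿⣿
⠀⠀⠂⠒⠂⠿⣿⠴
⠀⠀⠒⠒⠂⠒⣿⠂
⠀⠀⣿⠒⠂⠒⣿⣿
⠀⠀⠒⠒⣾⠂⠂⣿
⠀⠀⠒⠂⠒⣿⣿⠴
⠀⠀⣿⠴⠂⠒⠒⠿
⠀⠀⠀⠀⠀⠀⠀⠀

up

⠀⠀⠀⠀⠀⠀⠀⠀
⠀⠀⠴⣿⠒⠒⣿⣿
⠀⠀⠂⠒⠂⠿⣿⠴
⠀⠀⠒⠒⠂⠒⣿⠂
⠀⠀⣿⠒⣾⠒⣿⣿
⠀⠀⠒⠒⣿⠂⠂⣿
⠀⠀⠒⠂⠒⣿⣿⠴
⠀⠀⣿⠴⠂⠒⠒⠿

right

⠀⠀⠀⠀⠀⠀⠀⠀
⠀⠴⣿⠒⠒⣿⣿⠀
⠀⠂⠒⠂⠿⣿⠴⠒
⠀⠒⠒⠂⠒⣿⠂⠴
⠀⣿⠒⠂⣾⣿⣿⠒
⠀⠒⠒⣿⠂⠂⣿⣿
⠀⠒⠂⠒⣿⣿⠴⠒
⠀⣿⠴⠂⠒⠒⠿⠒

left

⠀⠀⠀⠀⠀⠀⠀⠀
⠀⠀⠴⣿⠒⠒⣿⣿
⠀⠀⠂⠒⠂⠿⣿⠴
⠀⠀⠒⠒⠂⠒⣿⠂
⠀⠀⣿⠒⣾⠒⣿⣿
⠀⠀⠒⠒⣿⠂⠂⣿
⠀⠀⠒⠂⠒⣿⣿⠴
⠀⠀⣿⠴⠂⠒⠒⠿

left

⠀⠀⠀⠀⠀⠀⠀⠀
⠀⠀⠀⠴⣿⠒⠒⣿
⠀⠀⣿⠂⠒⠂⠿⣿
⠀⠀⠒⠒⠒⠂⠒⣿
⠀⠀⠿⣿⣾⠂⠒⣿
⠀⠀⣿⠒⠒⣿⠂⠂
⠀⠀⣿⠒⠂⠒⣿⣿
⠀⠀⠀⣿⠴⠂⠒⠒

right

⠀⠀⠀⠀⠀⠀⠀⠀
⠀⠀⠴⣿⠒⠒⣿⣿
⠀⣿⠂⠒⠂⠿⣿⠴
⠀⠒⠒⠒⠂⠒⣿⠂
⠀⠿⣿⠒⣾⠒⣿⣿
⠀⣿⠒⠒⣿⠂⠂⣿
⠀⣿⠒⠂⠒⣿⣿⠴
⠀⠀⣿⠴⠂⠒⠒⠿

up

⠀⠀⠀⠀⠀⠀⠀⠀
⠀⠀⠀⠀⠀⠀⠀⠀
⠀⠀⠴⣿⠒⠒⣿⣿
⠀⣿⠂⠒⠂⠿⣿⠴
⠀⠒⠒⠒⣾⠒⣿⠂
⠀⠿⣿⠒⠂⠒⣿⣿
⠀⣿⠒⠒⣿⠂⠂⣿
⠀⣿⠒⠂⠒⣿⣿⠴

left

⠀⠀⠀⠀⠀⠀⠀⠀
⠀⠀⠀⠀⠀⠀⠀⠀
⠀⠀⣿⠴⣿⠒⠒⣿
⠀⠀⣿⠂⠒⠂⠿⣿
⠀⠀⠒⠒⣾⠂⠒⣿
⠀⠀⠿⣿⠒⠂⠒⣿
⠀⠀⣿⠒⠒⣿⠂⠂
⠀⠀⣿⠒⠂⠒⣿⣿

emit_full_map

⣿⠴⣿⠒⠒⣿⣿⠀
⣿⠂⠒⠂⠿⣿⠴⠒
⠒⠒⣾⠂⠒⣿⠂⠴
⠿⣿⠒⠂⠒⣿⣿⠒
⣿⠒⠒⣿⠂⠂⣿⣿
⣿⠒⠂⠒⣿⣿⠴⠒
⠀⣿⠴⠂⠒⠒⠿⠒

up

⠀⠀⠀⠀⠀⠀⠀⠀
⠀⠀⠀⠀⠀⠀⠀⠀
⠀⠀⠒⠂⠒⠒⠴⠀
⠀⠀⣿⠴⣿⠒⠒⣿
⠀⠀⣿⠂⣾⠂⠿⣿
⠀⠀⠒⠒⠒⠂⠒⣿
⠀⠀⠿⣿⠒⠂⠒⣿
⠀⠀⣿⠒⠒⣿⠂⠂

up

⠀⠀⠀⠀⠀⠀⠀⠀
⠀⠀⠀⠀⠀⠀⠀⠀
⠀⠀⠒⠂⣿⠂⠒⠀
⠀⠀⠒⠂⠒⠒⠴⠀
⠀⠀⣿⠴⣾⠒⠒⣿
⠀⠀⣿⠂⠒⠂⠿⣿
⠀⠀⠒⠒⠒⠂⠒⣿
⠀⠀⠿⣿⠒⠂⠒⣿

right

⠀⠀⠀⠀⠀⠀⠀⠀
⠀⠀⠀⠀⠀⠀⠀⠀
⠀⠒⠂⣿⠂⠒⠂⠀
⠀⠒⠂⠒⠒⠴⠒⠀
⠀⣿⠴⣿⣾⠒⣿⣿
⠀⣿⠂⠒⠂⠿⣿⠴
⠀⠒⠒⠒⠂⠒⣿⠂
⠀⠿⣿⠒⠂⠒⣿⣿

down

⠀⠀⠀⠀⠀⠀⠀⠀
⠀⠒⠂⣿⠂⠒⠂⠀
⠀⠒⠂⠒⠒⠴⠒⠀
⠀⣿⠴⣿⠒⠒⣿⣿
⠀⣿⠂⠒⣾⠿⣿⠴
⠀⠒⠒⠒⠂⠒⣿⠂
⠀⠿⣿⠒⠂⠒⣿⣿
⠀⣿⠒⠒⣿⠂⠂⣿

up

⠀⠀⠀⠀⠀⠀⠀⠀
⠀⠀⠀⠀⠀⠀⠀⠀
⠀⠒⠂⣿⠂⠒⠂⠀
⠀⠒⠂⠒⠒⠴⠒⠀
⠀⣿⠴⣿⣾⠒⣿⣿
⠀⣿⠂⠒⠂⠿⣿⠴
⠀⠒⠒⠒⠂⠒⣿⠂
⠀⠿⣿⠒⠂⠒⣿⣿

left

⠀⠀⠀⠀⠀⠀⠀⠀
⠀⠀⠀⠀⠀⠀⠀⠀
⠀⠀⠒⠂⣿⠂⠒⠂
⠀⠀⠒⠂⠒⠒⠴⠒
⠀⠀⣿⠴⣾⠒⠒⣿
⠀⠀⣿⠂⠒⠂⠿⣿
⠀⠀⠒⠒⠒⠂⠒⣿
⠀⠀⠿⣿⠒⠂⠒⣿


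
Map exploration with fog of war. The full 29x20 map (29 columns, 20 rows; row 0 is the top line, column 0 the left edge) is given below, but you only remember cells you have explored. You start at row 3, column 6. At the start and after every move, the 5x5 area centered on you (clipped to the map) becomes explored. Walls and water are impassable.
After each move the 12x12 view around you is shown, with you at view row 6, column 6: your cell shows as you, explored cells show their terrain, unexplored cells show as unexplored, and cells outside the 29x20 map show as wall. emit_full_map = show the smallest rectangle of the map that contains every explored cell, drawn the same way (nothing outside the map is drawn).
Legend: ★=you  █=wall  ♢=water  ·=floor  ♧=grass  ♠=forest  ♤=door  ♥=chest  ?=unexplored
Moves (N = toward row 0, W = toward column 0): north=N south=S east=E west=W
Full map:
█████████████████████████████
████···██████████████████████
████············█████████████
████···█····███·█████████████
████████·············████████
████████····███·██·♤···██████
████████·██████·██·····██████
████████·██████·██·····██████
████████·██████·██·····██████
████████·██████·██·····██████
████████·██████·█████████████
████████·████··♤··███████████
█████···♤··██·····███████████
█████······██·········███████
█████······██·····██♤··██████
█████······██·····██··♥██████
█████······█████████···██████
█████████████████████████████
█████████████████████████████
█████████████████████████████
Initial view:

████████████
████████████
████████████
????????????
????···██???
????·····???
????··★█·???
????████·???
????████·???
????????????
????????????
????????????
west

████████████
████████████
████████████
█???????????
█???█···██??
█???█·····??
█???█·★·█·??
█???█████·??
█???█████·??
█???????????
█???????????
█???????????

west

████████████
████████████
████████████
██??????????
██??██···██?
██??██·····?
██??██★··█·?
██??██████·?
██??██████·?
██??????????
██??????????
██??????????

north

████████████
████████████
████████████
████████████
██??█████???
██??██···██?
██??██★····?
██??██···█·?
██??██████·?
██??██████·?
██??????????
██??????????

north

████████████
████████████
████████████
████████████
████████████
██??█████???
██??██★··██?
██??██·····?
██??██···█·?
██??██████·?
██??██████·?
██??????????

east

████████████
████████████
████████████
████████████
████████████
█??██████???
█??██·★·██??
█??██·····??
█??██···█·??
█??██████·??
█??██████·??
█???????????

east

████████████
████████████
████████████
████████████
████████████
??███████???
??██··★██???
??██·····???
??██···█·???
??██████·???
??██████·???
????????????

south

████████████
████████████
████████████
████████████
??███████???
??██···██???
??██··★··???
??██···█·???
??██████·???
??██████·???
????????????
????????????

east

████████████
████████████
████████████
████████████
?████████???
?██···███???
?██···★··???
?██···█··???
?██████··???
?██████·????
????????????
????????????

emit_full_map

████████
██···███
██···★··
██···█··
██████··
██████·?

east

████████████
████████████
████████████
████████████
█████████???
██···████???
██····★··???
██···█···???
██████···???
██████·?????
????????????
????????????

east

████████████
████████████
████████████
████████████
█████████???
█···█████???
█·····★··???
█···█····???
█████····???
█████·??????
????????????
????????????

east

████████████
████████████
████████████
████████████
█████████???
···██████???
······★··???
···█····█???
████·····???
████·???????
????????????
????????????

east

████████████
████████████
████████████
████████████
█████████???
··███████???
······★··???
··█····██???
███······???
███·????????
????????????
????????????

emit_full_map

████████████
██···███████
██·······★··
██···█····██
██████······
██████·?????

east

████████████
████████████
████████████
████████████
█████████???
·████████???
······★··???
·█····███???
██·······???
██·?????????
????????????
????????????

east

████████████
████████████
████████████
████████████
█████████???
█████████???
······★··???
█····███·???
█········???
█·??????????
????????????
????????????

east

████████████
████████████
████████████
████████████
█████████???
█████████???
······★·█???
····███·█???
·········???
·???????????
????????????
????????????

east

████████████
████████████
████████████
████████████
█████████???
█████████???
······★██???
···███·██???
·········???
????????????
????????????
????????????

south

████████████
████████████
████████████
█████████???
█████████???
·······██???
···███★██???
·········???
????██·██???
????????????
????????????
????????????

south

████████████
████████████
█████████???
█████████???
·······██???
···███·██???
······★··???
????██·██???
????██·██???
????????????
????????????
????????????

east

████████████
████████████
████████????
████████????
······███???
··███·███???
······★··???
???██·██·???
???██·██·???
????????????
????????????
????????????

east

████████████
████████████
███████?????
███████?????
·····████???
·███·████???
······★··???
??██·██·♤???
??██·██··???
????????????
????????????
????????????

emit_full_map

████████████████??
██···███████████??
██············████
██···█····███·████
██████·········★··
██████·????██·██·♤
???????????██·██··

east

████████████
████████████
██████??????
██████??????
····█████???
███·█████???
······★··???
?██·██·♤·???
?██·██···???
????????????
????????????
????????????

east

████████████
████████████
█████???????
█████???????
···██████???
██·██████???
······★·█???
██·██·♤··???
██·██····???
????????????
????????????
????????????

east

████████████
████████████
████????????
████????????
··███████???
█·███████???
······★██???
█·██·♤···???
█·██·····???
????????????
????????????
????????????

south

████████████
████????????
████????????
··███████???
█·███████???
·······██???
█·██·♤★··???
█·██·····???
????·····???
????????????
????????????
????????????

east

████████████
███?????????
███?????????
·███████????
·████████???
······███???
·██·♤·★·█???
·██·····█???
???·····█???
????????????
????????????
????????????

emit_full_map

████████████████??????
██···███████████??????
██············███████?
██···█····███·████████
██████·············███
██████·????██·██·♤·★·█
???????????██·██·····█
????????????????·····█


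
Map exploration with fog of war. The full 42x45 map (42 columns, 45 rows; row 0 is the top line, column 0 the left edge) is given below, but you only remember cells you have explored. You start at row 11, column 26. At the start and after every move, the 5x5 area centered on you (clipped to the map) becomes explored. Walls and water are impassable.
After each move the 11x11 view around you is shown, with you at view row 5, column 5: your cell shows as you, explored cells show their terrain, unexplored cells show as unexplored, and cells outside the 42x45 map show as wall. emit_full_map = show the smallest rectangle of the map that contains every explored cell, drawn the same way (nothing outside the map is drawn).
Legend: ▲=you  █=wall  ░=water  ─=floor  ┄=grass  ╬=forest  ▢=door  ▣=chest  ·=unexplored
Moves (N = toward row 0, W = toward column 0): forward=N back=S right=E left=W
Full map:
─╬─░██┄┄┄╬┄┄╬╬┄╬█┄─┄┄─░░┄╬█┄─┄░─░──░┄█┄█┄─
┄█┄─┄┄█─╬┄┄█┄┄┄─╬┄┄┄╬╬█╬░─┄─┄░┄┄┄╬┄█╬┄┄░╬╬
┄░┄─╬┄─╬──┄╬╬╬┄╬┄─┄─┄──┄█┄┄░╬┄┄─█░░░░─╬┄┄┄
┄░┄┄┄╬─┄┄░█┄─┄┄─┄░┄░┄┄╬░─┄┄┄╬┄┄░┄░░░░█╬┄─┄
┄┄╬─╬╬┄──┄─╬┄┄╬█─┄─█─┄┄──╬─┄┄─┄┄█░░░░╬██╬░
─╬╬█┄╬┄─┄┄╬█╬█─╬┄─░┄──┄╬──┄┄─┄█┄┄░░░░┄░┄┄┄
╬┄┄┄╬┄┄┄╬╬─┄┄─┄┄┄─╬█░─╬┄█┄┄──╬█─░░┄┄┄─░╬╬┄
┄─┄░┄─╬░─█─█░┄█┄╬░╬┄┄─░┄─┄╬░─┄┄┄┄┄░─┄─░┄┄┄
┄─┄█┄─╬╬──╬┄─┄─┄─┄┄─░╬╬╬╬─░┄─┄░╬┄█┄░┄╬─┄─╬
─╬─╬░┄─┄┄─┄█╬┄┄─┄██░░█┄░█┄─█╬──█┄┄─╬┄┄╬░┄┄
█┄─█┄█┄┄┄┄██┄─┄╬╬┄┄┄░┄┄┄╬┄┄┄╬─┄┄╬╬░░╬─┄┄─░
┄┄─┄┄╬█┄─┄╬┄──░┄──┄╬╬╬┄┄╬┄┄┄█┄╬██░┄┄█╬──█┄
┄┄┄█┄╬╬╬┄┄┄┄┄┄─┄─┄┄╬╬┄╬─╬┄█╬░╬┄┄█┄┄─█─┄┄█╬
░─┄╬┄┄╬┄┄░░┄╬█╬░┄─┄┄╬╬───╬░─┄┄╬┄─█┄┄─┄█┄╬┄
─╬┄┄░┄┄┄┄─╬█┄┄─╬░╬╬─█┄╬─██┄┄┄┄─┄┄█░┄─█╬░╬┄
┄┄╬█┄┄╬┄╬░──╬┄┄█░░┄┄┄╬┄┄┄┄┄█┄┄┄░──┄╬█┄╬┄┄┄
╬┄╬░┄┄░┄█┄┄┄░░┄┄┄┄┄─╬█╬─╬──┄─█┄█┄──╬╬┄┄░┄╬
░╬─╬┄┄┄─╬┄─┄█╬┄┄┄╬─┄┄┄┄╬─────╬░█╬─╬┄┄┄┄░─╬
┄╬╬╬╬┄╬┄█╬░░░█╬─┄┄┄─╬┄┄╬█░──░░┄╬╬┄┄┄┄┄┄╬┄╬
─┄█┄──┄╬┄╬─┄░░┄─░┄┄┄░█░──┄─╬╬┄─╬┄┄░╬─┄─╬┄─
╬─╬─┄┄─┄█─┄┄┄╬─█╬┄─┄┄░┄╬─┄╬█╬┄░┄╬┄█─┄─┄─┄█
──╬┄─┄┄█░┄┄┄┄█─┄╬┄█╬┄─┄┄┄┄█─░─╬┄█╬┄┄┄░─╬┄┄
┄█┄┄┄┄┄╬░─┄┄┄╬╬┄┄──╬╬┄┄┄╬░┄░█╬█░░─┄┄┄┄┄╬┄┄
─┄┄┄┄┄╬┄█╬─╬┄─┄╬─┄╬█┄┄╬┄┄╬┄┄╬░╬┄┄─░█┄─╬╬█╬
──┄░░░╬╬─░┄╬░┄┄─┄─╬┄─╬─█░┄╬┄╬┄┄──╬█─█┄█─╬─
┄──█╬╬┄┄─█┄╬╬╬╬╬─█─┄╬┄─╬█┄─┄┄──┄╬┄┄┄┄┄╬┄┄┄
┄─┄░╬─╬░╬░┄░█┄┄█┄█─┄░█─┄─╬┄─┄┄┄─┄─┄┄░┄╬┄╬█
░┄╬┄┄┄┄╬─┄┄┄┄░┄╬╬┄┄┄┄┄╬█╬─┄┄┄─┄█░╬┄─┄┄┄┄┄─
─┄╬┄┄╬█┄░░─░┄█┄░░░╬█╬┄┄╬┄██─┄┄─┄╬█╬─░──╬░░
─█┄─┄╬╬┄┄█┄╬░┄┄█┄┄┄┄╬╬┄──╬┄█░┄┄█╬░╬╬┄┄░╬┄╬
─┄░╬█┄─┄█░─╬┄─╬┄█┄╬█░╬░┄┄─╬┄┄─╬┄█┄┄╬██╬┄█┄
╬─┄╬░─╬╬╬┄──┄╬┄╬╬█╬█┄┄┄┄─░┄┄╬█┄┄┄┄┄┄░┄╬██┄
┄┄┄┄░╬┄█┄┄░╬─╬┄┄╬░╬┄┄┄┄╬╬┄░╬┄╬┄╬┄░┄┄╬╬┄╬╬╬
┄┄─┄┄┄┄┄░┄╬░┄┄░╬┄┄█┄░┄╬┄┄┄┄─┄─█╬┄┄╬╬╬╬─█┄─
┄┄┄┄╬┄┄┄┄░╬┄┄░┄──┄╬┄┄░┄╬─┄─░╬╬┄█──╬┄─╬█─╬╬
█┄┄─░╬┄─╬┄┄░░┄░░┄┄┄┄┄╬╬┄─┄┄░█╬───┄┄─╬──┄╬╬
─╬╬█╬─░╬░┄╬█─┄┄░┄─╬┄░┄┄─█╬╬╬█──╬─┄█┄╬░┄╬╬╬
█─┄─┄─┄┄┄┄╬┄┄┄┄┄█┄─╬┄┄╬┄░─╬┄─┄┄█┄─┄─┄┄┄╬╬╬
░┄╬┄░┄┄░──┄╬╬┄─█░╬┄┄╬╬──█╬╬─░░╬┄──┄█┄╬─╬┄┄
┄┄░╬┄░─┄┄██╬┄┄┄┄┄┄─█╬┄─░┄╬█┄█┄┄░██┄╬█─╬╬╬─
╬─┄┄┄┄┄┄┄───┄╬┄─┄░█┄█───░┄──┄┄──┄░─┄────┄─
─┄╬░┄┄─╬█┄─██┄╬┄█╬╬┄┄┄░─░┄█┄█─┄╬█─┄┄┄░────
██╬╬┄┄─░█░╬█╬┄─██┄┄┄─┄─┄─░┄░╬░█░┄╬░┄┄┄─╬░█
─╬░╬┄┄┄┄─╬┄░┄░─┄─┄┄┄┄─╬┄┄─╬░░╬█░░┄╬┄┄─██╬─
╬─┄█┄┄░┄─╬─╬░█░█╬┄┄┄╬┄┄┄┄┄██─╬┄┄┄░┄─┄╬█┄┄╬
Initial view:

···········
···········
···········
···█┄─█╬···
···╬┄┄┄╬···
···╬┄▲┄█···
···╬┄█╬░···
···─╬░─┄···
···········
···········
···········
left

···········
···········
···········
···░█┄─█╬··
···┄╬┄┄┄╬··
···┄╬▲┄┄█··
···─╬┄█╬░··
···──╬░─┄··
···········
···········
···········

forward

···········
···········
···········
···╬╬─░┄···
···░█┄─█╬··
···┄╬▲┄┄╬··
···┄╬┄┄┄█··
···─╬┄█╬░··
···──╬░─┄··
···········
···········

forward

···········
···········
···········
···┄─┄╬░···
···╬╬─░┄···
···░█▲─█╬··
···┄╬┄┄┄╬··
···┄╬┄┄┄█··
···─╬┄█╬░··
···──╬░─┄··
···········

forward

···········
···········
···········
···┄█┄┄─···
···┄─┄╬░···
···╬╬▲░┄···
···░█┄─█╬··
···┄╬┄┄┄╬··
···┄╬┄┄┄█··
···─╬┄█╬░··
···──╬░─┄··

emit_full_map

┄█┄┄─·
┄─┄╬░·
╬╬▲░┄·
░█┄─█╬
┄╬┄┄┄╬
┄╬┄┄┄█
─╬┄█╬░
──╬░─┄

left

···········
···········
···········
···╬┄█┄┄─··
···░┄─┄╬░··
···╬╬▲─░┄··
···┄░█┄─█╬·
···┄┄╬┄┄┄╬·
····┄╬┄┄┄█·
····─╬┄█╬░·
····──╬░─┄·

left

···········
···········
···········
···─╬┄█┄┄─·
···─░┄─┄╬░·
···╬╬▲╬─░┄·
···█┄░█┄─█╬
···┄┄┄╬┄┄┄╬
·····┄╬┄┄┄█
·····─╬┄█╬░
·····──╬░─┄

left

···········
···········
···········
···░─╬┄█┄┄─
···┄─░┄─┄╬░
···░╬▲╬╬─░┄
···░█┄░█┄─█
···░┄┄┄╬┄┄┄
······┄╬┄┄┄
······─╬┄█╬
······──╬░─

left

···········
···········
···········
···█░─╬┄█┄┄
···┄┄─░┄─┄╬
···─░▲╬╬╬─░
···░░█┄░█┄─
···┄░┄┄┄╬┄┄
·······┄╬┄┄
·······─╬┄█
·······──╬░

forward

···········
···········
···········
···┄──┄╬···
···█░─╬┄█┄┄
···┄┄▲░┄─┄╬
···─░╬╬╬╬─░
···░░█┄░█┄─
···┄░┄┄┄╬┄┄
·······┄╬┄┄
·······─╬┄█

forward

···········
···········
···········
···█─┄┄─···
···┄──┄╬···
···█░▲╬┄█┄┄
···┄┄─░┄─┄╬
···─░╬╬╬╬─░
···░░█┄░█┄─
···┄░┄┄┄╬┄┄
·······┄╬┄┄

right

···········
···········
···········
··█─┄┄──···
··┄──┄╬─···
··█░─▲┄█┄┄─
··┄┄─░┄─┄╬░
··─░╬╬╬╬─░┄
··░░█┄░█┄─█
··┄░┄┄┄╬┄┄┄
······┄╬┄┄┄

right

···········
···········
···········
·█─┄┄──╬···
·┄──┄╬──···
·█░─╬▲█┄┄─·
·┄┄─░┄─┄╬░·
·─░╬╬╬╬─░┄·
·░░█┄░█┄─█╬
·┄░┄┄┄╬┄┄┄╬
·····┄╬┄┄┄█

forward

···········
···········
···········
···┄╬░─┄···
·█─┄┄──╬···
·┄──┄▲──···
·█░─╬┄█┄┄─·
·┄┄─░┄─┄╬░·
·─░╬╬╬╬─░┄·
·░░█┄░█┄─█╬
·┄░┄┄┄╬┄┄┄╬

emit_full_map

··┄╬░─┄···
█─┄┄──╬···
┄──┄▲──···
█░─╬┄█┄┄─·
┄┄─░┄─┄╬░·
─░╬╬╬╬─░┄·
░░█┄░█┄─█╬
┄░┄┄┄╬┄┄┄╬
····┄╬┄┄┄█
····─╬┄█╬░
····──╬░─┄

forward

███████████
···········
···········
···──┄█┄···
···┄╬░─┄···
·█─┄┄▲─╬···
·┄──┄╬──···
·█░─╬┄█┄┄─·
·┄┄─░┄─┄╬░·
·─░╬╬╬╬─░┄·
·░░█┄░█┄─█╬

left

███████████
···········
···········
···┄──┄█┄··
···┄┄╬░─┄··
··█─┄▲──╬··
··┄──┄╬──··
··█░─╬┄█┄┄─
··┄┄─░┄─┄╬░
··─░╬╬╬╬─░┄
··░░█┄░█┄─█

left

███████████
···········
···········
···─┄──┄█┄·
···░┄┄╬░─┄·
···█─▲┄──╬·
···┄──┄╬──·
···█░─╬┄█┄┄
···┄┄─░┄─┄╬
···─░╬╬╬╬─░
···░░█┄░█┄─

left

███████████
···········
···········
···┄─┄──┄█┄
···┄░┄┄╬░─┄
···─█▲┄┄──╬
···░┄──┄╬──
···╬█░─╬┄█┄
····┄┄─░┄─┄
····─░╬╬╬╬─
····░░█┄░█┄

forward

███████████
███████████
···········
···┄┄╬╬█···
···┄─┄──┄█┄
···┄░▲┄╬░─┄
···─█─┄┄──╬
···░┄──┄╬──
···╬█░─╬┄█┄
····┄┄─░┄─┄
····─░╬╬╬╬─

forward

███████████
███████████
███████████
···─┄┄─░···
···┄┄╬╬█···
···┄─▲──┄█┄
···┄░┄┄╬░─┄
···─█─┄┄──╬
···░┄──┄╬──
···╬█░─╬┄█┄
····┄┄─░┄─┄

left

███████████
███████████
███████████
···┄─┄┄─░··
···┄┄┄╬╬█··
···─┄▲┄──┄█
···░┄░┄┄╬░─
···┄─█─┄┄──
····░┄──┄╬─
····╬█░─╬┄█
·····┄┄─░┄─

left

███████████
███████████
███████████
···█┄─┄┄─░·
···╬┄┄┄╬╬█·
···┄─▲─┄──┄
···┄░┄░┄┄╬░
···─┄─█─┄┄─
·····░┄──┄╬
·····╬█░─╬┄
······┄┄─░┄

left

███████████
███████████
███████████
···╬█┄─┄┄─░
···─╬┄┄┄╬╬█
···╬┄▲┄─┄──
···─┄░┄░┄┄╬
···█─┄─█─┄┄
······░┄──┄
······╬█░─╬
·······┄┄─░

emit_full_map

╬█┄─┄┄─░······
─╬┄┄┄╬╬█······
╬┄▲┄─┄──┄█┄···
─┄░┄░┄┄╬░─┄···
█─┄─█─┄┄──╬···
···░┄──┄╬──···
···╬█░─╬┄█┄┄─·
····┄┄─░┄─┄╬░·
····─░╬╬╬╬─░┄·
····░░█┄░█┄─█╬
····┄░┄┄┄╬┄┄┄╬
········┄╬┄┄┄█
········─╬┄█╬░
········──╬░─┄
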